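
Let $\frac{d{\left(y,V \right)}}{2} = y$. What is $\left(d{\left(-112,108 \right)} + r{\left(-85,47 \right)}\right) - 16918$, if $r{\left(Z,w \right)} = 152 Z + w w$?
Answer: $-27853$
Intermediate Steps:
$r{\left(Z,w \right)} = w^{2} + 152 Z$ ($r{\left(Z,w \right)} = 152 Z + w^{2} = w^{2} + 152 Z$)
$d{\left(y,V \right)} = 2 y$
$\left(d{\left(-112,108 \right)} + r{\left(-85,47 \right)}\right) - 16918 = \left(2 \left(-112\right) + \left(47^{2} + 152 \left(-85\right)\right)\right) - 16918 = \left(-224 + \left(2209 - 12920\right)\right) - 16918 = \left(-224 - 10711\right) - 16918 = -10935 - 16918 = -27853$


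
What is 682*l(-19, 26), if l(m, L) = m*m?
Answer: 246202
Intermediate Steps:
l(m, L) = m²
682*l(-19, 26) = 682*(-19)² = 682*361 = 246202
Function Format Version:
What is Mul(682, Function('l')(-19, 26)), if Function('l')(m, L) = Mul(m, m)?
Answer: 246202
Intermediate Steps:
Function('l')(m, L) = Pow(m, 2)
Mul(682, Function('l')(-19, 26)) = Mul(682, Pow(-19, 2)) = Mul(682, 361) = 246202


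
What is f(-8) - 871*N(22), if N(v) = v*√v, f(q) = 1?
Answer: 1 - 19162*√22 ≈ -89877.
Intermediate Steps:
N(v) = v^(3/2)
f(-8) - 871*N(22) = 1 - 19162*√22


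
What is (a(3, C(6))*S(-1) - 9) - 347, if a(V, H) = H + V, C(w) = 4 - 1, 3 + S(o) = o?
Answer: -380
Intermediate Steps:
S(o) = -3 + o
C(w) = 3
(a(3, C(6))*S(-1) - 9) - 347 = ((3 + 3)*(-3 - 1) - 9) - 347 = (6*(-4) - 9) - 347 = (-24 - 9) - 347 = -33 - 347 = -380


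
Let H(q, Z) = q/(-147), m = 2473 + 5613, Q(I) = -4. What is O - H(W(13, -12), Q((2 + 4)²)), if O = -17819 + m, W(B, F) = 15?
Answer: -476912/49 ≈ -9732.9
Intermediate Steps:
m = 8086
H(q, Z) = -q/147 (H(q, Z) = q*(-1/147) = -q/147)
O = -9733 (O = -17819 + 8086 = -9733)
O - H(W(13, -12), Q((2 + 4)²)) = -9733 - (-1)*15/147 = -9733 - 1*(-5/49) = -9733 + 5/49 = -476912/49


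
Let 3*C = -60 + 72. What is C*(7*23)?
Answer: 644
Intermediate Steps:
C = 4 (C = (-60 + 72)/3 = (⅓)*12 = 4)
C*(7*23) = 4*(7*23) = 4*161 = 644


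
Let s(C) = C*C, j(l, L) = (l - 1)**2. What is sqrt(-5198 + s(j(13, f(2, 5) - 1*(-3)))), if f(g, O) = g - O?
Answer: sqrt(15538) ≈ 124.65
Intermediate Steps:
j(l, L) = (-1 + l)**2
s(C) = C**2
sqrt(-5198 + s(j(13, f(2, 5) - 1*(-3)))) = sqrt(-5198 + ((-1 + 13)**2)**2) = sqrt(-5198 + (12**2)**2) = sqrt(-5198 + 144**2) = sqrt(-5198 + 20736) = sqrt(15538)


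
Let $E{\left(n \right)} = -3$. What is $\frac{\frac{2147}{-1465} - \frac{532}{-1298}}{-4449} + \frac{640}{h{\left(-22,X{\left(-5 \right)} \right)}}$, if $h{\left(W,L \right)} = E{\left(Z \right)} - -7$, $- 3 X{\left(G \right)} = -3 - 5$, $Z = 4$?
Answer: $\frac{225602599371}{1410014155} \approx 160.0$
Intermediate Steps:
$X{\left(G \right)} = \frac{8}{3}$ ($X{\left(G \right)} = - \frac{-3 - 5}{3} = \left(- \frac{1}{3}\right) \left(-8\right) = \frac{8}{3}$)
$h{\left(W,L \right)} = 4$ ($h{\left(W,L \right)} = -3 - -7 = -3 + 7 = 4$)
$\frac{\frac{2147}{-1465} - \frac{532}{-1298}}{-4449} + \frac{640}{h{\left(-22,X{\left(-5 \right)} \right)}} = \frac{\frac{2147}{-1465} - \frac{532}{-1298}}{-4449} + \frac{640}{4} = \left(2147 \left(- \frac{1}{1465}\right) - - \frac{266}{649}\right) \left(- \frac{1}{4449}\right) + 640 \cdot \frac{1}{4} = \left(- \frac{2147}{1465} + \frac{266}{649}\right) \left(- \frac{1}{4449}\right) + 160 = \left(- \frac{1003713}{950785}\right) \left(- \frac{1}{4449}\right) + 160 = \frac{334571}{1410014155} + 160 = \frac{225602599371}{1410014155}$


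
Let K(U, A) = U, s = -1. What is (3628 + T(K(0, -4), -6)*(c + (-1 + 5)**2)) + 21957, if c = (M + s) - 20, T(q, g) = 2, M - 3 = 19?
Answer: 25619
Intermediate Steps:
M = 22 (M = 3 + 19 = 22)
c = 1 (c = (22 - 1) - 20 = 21 - 20 = 1)
(3628 + T(K(0, -4), -6)*(c + (-1 + 5)**2)) + 21957 = (3628 + 2*(1 + (-1 + 5)**2)) + 21957 = (3628 + 2*(1 + 4**2)) + 21957 = (3628 + 2*(1 + 16)) + 21957 = (3628 + 2*17) + 21957 = (3628 + 34) + 21957 = 3662 + 21957 = 25619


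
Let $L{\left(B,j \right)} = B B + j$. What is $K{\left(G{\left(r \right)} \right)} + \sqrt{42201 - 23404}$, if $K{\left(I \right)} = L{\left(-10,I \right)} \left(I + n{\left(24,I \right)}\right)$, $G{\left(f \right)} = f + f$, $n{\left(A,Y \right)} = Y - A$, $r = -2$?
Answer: $-3072 + \sqrt{18797} \approx -2934.9$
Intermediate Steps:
$L{\left(B,j \right)} = j + B^{2}$ ($L{\left(B,j \right)} = B^{2} + j = j + B^{2}$)
$G{\left(f \right)} = 2 f$
$K{\left(I \right)} = \left(-24 + 2 I\right) \left(100 + I\right)$ ($K{\left(I \right)} = \left(I + \left(-10\right)^{2}\right) \left(I + \left(I - 24\right)\right) = \left(I + 100\right) \left(I + \left(I - 24\right)\right) = \left(100 + I\right) \left(I + \left(-24 + I\right)\right) = \left(100 + I\right) \left(-24 + 2 I\right) = \left(-24 + 2 I\right) \left(100 + I\right)$)
$K{\left(G{\left(r \right)} \right)} + \sqrt{42201 - 23404} = 2 \left(-12 + 2 \left(-2\right)\right) \left(100 + 2 \left(-2\right)\right) + \sqrt{42201 - 23404} = 2 \left(-12 - 4\right) \left(100 - 4\right) + \sqrt{18797} = 2 \left(-16\right) 96 + \sqrt{18797} = -3072 + \sqrt{18797}$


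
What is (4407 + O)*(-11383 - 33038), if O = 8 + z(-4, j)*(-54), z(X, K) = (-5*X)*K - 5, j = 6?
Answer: 79735695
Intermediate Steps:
z(X, K) = -5 - 5*K*X (z(X, K) = -5*K*X - 5 = -5 - 5*K*X)
O = -6202 (O = 8 + (-5 - 5*6*(-4))*(-54) = 8 + (-5 + 120)*(-54) = 8 + 115*(-54) = 8 - 6210 = -6202)
(4407 + O)*(-11383 - 33038) = (4407 - 6202)*(-11383 - 33038) = -1795*(-44421) = 79735695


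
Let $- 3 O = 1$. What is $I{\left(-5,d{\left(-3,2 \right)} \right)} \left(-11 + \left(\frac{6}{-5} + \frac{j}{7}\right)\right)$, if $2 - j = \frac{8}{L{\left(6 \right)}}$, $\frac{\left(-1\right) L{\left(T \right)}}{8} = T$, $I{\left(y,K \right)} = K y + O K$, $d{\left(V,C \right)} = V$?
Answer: $- \frac{19976}{105} \approx -190.25$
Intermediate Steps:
$O = - \frac{1}{3}$ ($O = \left(- \frac{1}{3}\right) 1 = - \frac{1}{3} \approx -0.33333$)
$I{\left(y,K \right)} = - \frac{K}{3} + K y$ ($I{\left(y,K \right)} = K y - \frac{K}{3} = - \frac{K}{3} + K y$)
$L{\left(T \right)} = - 8 T$
$j = \frac{13}{6}$ ($j = 2 - \frac{8}{\left(-8\right) 6} = 2 - \frac{8}{-48} = 2 - 8 \left(- \frac{1}{48}\right) = 2 - - \frac{1}{6} = 2 + \frac{1}{6} = \frac{13}{6} \approx 2.1667$)
$I{\left(-5,d{\left(-3,2 \right)} \right)} \left(-11 + \left(\frac{6}{-5} + \frac{j}{7}\right)\right) = - 3 \left(- \frac{1}{3} - 5\right) \left(-11 + \left(\frac{6}{-5} + \frac{13}{6 \cdot 7}\right)\right) = \left(-3\right) \left(- \frac{16}{3}\right) \left(-11 + \left(6 \left(- \frac{1}{5}\right) + \frac{13}{6} \cdot \frac{1}{7}\right)\right) = 16 \left(-11 + \left(- \frac{6}{5} + \frac{13}{42}\right)\right) = 16 \left(-11 - \frac{187}{210}\right) = 16 \left(- \frac{2497}{210}\right) = - \frac{19976}{105}$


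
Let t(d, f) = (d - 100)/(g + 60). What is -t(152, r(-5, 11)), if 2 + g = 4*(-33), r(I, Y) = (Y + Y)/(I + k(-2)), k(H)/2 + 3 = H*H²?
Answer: 26/37 ≈ 0.70270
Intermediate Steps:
k(H) = -6 + 2*H³ (k(H) = -6 + 2*(H*H²) = -6 + 2*H³)
r(I, Y) = 2*Y/(-22 + I) (r(I, Y) = (Y + Y)/(I + (-6 + 2*(-2)³)) = (2*Y)/(I + (-6 + 2*(-8))) = (2*Y)/(I + (-6 - 16)) = (2*Y)/(I - 22) = (2*Y)/(-22 + I) = 2*Y/(-22 + I))
g = -134 (g = -2 + 4*(-33) = -2 - 132 = -134)
t(d, f) = 50/37 - d/74 (t(d, f) = (d - 100)/(-134 + 60) = (-100 + d)/(-74) = (-100 + d)*(-1/74) = 50/37 - d/74)
-t(152, r(-5, 11)) = -(50/37 - 1/74*152) = -(50/37 - 76/37) = -1*(-26/37) = 26/37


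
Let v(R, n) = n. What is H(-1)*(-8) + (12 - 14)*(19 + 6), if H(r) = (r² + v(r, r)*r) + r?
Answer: -58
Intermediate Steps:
H(r) = r + 2*r² (H(r) = (r² + r*r) + r = (r² + r²) + r = 2*r² + r = r + 2*r²)
H(-1)*(-8) + (12 - 14)*(19 + 6) = -(1 + 2*(-1))*(-8) + (12 - 14)*(19 + 6) = -(1 - 2)*(-8) - 2*25 = -1*(-1)*(-8) - 50 = 1*(-8) - 50 = -8 - 50 = -58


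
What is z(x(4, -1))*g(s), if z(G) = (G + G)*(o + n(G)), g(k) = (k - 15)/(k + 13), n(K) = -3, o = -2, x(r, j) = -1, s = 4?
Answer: -110/17 ≈ -6.4706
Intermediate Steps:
g(k) = (-15 + k)/(13 + k)
z(G) = -10*G (z(G) = (G + G)*(-2 - 3) = (2*G)*(-5) = -10*G)
z(x(4, -1))*g(s) = (-10*(-1))*((-15 + 4)/(13 + 4)) = 10*(-11/17) = -110/17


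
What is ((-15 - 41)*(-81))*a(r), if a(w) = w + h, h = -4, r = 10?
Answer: 27216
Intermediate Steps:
a(w) = -4 + w (a(w) = w - 4 = -4 + w)
((-15 - 41)*(-81))*a(r) = ((-15 - 41)*(-81))*(-4 + 10) = -56*(-81)*6 = 4536*6 = 27216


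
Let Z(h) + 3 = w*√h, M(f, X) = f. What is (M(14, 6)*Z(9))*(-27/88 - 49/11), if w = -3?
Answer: 8799/11 ≈ 799.91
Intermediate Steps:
Z(h) = -3 - 3*√h
(M(14, 6)*Z(9))*(-27/88 - 49/11) = (14*(-3 - 3*√9))*(-27/88 - 49/11) = (14*(-3 - 3*3))*(-27*1/88 - 49*1/11) = (14*(-3 - 9))*(-27/88 - 49/11) = (14*(-12))*(-419/88) = -168*(-419/88) = 8799/11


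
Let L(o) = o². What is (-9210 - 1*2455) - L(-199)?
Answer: -51266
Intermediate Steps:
(-9210 - 1*2455) - L(-199) = (-9210 - 1*2455) - 1*(-199)² = (-9210 - 2455) - 1*39601 = -11665 - 39601 = -51266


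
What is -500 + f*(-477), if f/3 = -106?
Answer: 151186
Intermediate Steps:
f = -318 (f = 3*(-106) = -318)
-500 + f*(-477) = -500 - 318*(-477) = -500 + 151686 = 151186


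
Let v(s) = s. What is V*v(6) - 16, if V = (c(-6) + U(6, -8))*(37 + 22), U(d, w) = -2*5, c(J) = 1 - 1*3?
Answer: -4264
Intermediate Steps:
c(J) = -2 (c(J) = 1 - 3 = -2)
U(d, w) = -10
V = -708 (V = (-2 - 10)*(37 + 22) = -12*59 = -708)
V*v(6) - 16 = -708*6 - 16 = -4248 - 16 = -4264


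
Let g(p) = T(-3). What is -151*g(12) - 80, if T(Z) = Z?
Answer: 373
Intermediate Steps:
g(p) = -3
-151*g(12) - 80 = -151*(-3) - 80 = 453 - 80 = 373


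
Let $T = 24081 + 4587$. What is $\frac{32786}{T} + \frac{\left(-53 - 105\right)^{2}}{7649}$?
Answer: $\frac{483224033}{109640766} \approx 4.4073$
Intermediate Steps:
$T = 28668$
$\frac{32786}{T} + \frac{\left(-53 - 105\right)^{2}}{7649} = \frac{32786}{28668} + \frac{\left(-53 - 105\right)^{2}}{7649} = 32786 \cdot \frac{1}{28668} + \left(-158\right)^{2} \cdot \frac{1}{7649} = \frac{16393}{14334} + 24964 \cdot \frac{1}{7649} = \frac{16393}{14334} + \frac{24964}{7649} = \frac{483224033}{109640766}$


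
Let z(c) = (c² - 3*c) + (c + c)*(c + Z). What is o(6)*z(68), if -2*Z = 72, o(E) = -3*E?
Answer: -157896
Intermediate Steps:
Z = -36 (Z = -½*72 = -36)
z(c) = c² - 3*c + 2*c*(-36 + c) (z(c) = (c² - 3*c) + (c + c)*(c - 36) = (c² - 3*c) + (2*c)*(-36 + c) = (c² - 3*c) + 2*c*(-36 + c) = c² - 3*c + 2*c*(-36 + c))
o(6)*z(68) = (-3*6)*(3*68*(-25 + 68)) = -54*68*43 = -18*8772 = -157896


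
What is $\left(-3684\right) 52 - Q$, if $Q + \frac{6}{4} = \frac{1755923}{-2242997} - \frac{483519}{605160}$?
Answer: $- \frac{86674956150613819}{452457354840} \approx -1.9157 \cdot 10^{5}$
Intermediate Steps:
$Q = - \frac{1394401375301}{452457354840}$ ($Q = - \frac{3}{2} + \left(\frac{1755923}{-2242997} - \frac{483519}{605160}\right) = - \frac{3}{2} + \left(1755923 \left(- \frac{1}{2242997}\right) - \frac{161173}{201720}\right) = - \frac{3}{2} - \frac{715715343041}{452457354840} = - \frac{1394401375301}{452457354840} \approx -3.0818$)
$\left(-3684\right) 52 - Q = \left(-3684\right) 52 - - \frac{1394401375301}{452457354840} = -191568 + \frac{1394401375301}{452457354840} = - \frac{86674956150613819}{452457354840}$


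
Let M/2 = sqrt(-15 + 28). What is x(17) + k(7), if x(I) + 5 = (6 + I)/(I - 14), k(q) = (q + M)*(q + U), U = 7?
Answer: 302/3 + 28*sqrt(13) ≈ 201.62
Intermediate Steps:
M = 2*sqrt(13) (M = 2*sqrt(-15 + 28) = 2*sqrt(13) ≈ 7.2111)
k(q) = (7 + q)*(q + 2*sqrt(13)) (k(q) = (q + 2*sqrt(13))*(q + 7) = (q + 2*sqrt(13))*(7 + q) = (7 + q)*(q + 2*sqrt(13)))
x(I) = -5 + (6 + I)/(-14 + I) (x(I) = -5 + (6 + I)/(I - 14) = -5 + (6 + I)/(-14 + I))
x(17) + k(7) = 4*(19 - 1*17)/(-14 + 17) + (7**2 + 7*7 + 14*sqrt(13) + 2*7*sqrt(13)) = 4*(19 - 17)/3 + (49 + 49 + 14*sqrt(13) + 14*sqrt(13)) = 4*(1/3)*2 + (98 + 28*sqrt(13)) = 8/3 + (98 + 28*sqrt(13)) = 302/3 + 28*sqrt(13)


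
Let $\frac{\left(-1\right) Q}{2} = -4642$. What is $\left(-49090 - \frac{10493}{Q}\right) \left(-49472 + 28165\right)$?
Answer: $\frac{882811096661}{844} \approx 1.046 \cdot 10^{9}$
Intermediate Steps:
$Q = 9284$ ($Q = \left(-2\right) \left(-4642\right) = 9284$)
$\left(-49090 - \frac{10493}{Q}\right) \left(-49472 + 28165\right) = \left(-49090 - \frac{10493}{9284}\right) \left(-49472 + 28165\right) = \left(-49090 - \frac{10493}{9284}\right) \left(-21307\right) = \left(- \frac{455762053}{9284}\right) \left(-21307\right) = \frac{882811096661}{844}$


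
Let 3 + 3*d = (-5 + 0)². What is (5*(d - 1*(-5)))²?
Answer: 34225/9 ≈ 3802.8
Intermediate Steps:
d = 22/3 (d = -1 + (-5 + 0)²/3 = -1 + (⅓)*(-5)² = -1 + (⅓)*25 = -1 + 25/3 = 22/3 ≈ 7.3333)
(5*(d - 1*(-5)))² = (5*(22/3 - 1*(-5)))² = (5*(22/3 + 5))² = (5*(37/3))² = (185/3)² = 34225/9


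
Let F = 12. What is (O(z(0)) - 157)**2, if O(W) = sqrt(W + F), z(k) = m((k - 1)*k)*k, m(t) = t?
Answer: 24661 - 628*sqrt(3) ≈ 23573.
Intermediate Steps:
z(k) = k**2*(-1 + k) (z(k) = ((k - 1)*k)*k = ((-1 + k)*k)*k = (k*(-1 + k))*k = k**2*(-1 + k))
O(W) = sqrt(12 + W) (O(W) = sqrt(W + 12) = sqrt(12 + W))
(O(z(0)) - 157)**2 = (sqrt(12 + 0**2*(-1 + 0)) - 157)**2 = (sqrt(12 + 0*(-1)) - 157)**2 = (sqrt(12 + 0) - 157)**2 = (sqrt(12) - 157)**2 = (2*sqrt(3) - 157)**2 = (-157 + 2*sqrt(3))**2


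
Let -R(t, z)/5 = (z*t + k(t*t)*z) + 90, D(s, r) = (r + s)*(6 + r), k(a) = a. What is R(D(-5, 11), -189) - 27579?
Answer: 9900141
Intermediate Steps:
D(s, r) = (6 + r)*(r + s)
R(t, z) = -450 - 5*t*z - 5*z*t² (R(t, z) = -5*((z*t + (t*t)*z) + 90) = -5*((t*z + t²*z) + 90) = -5*((t*z + z*t²) + 90) = -5*(90 + t*z + z*t²) = -450 - 5*t*z - 5*z*t²)
R(D(-5, 11), -189) - 27579 = (-450 - 5*(11² + 6*11 + 6*(-5) + 11*(-5))*(-189) - 5*(-189)*(11² + 6*11 + 6*(-5) + 11*(-5))²) - 27579 = (-450 - 5*(121 + 66 - 30 - 55)*(-189) - 5*(-189)*(121 + 66 - 30 - 55)²) - 27579 = (-450 - 5*102*(-189) - 5*(-189)*102²) - 27579 = (-450 + 96390 - 5*(-189)*10404) - 27579 = (-450 + 96390 + 9831780) - 27579 = 9927720 - 27579 = 9900141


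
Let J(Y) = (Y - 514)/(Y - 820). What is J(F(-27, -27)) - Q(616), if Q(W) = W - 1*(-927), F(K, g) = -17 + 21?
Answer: -12339/8 ≈ -1542.4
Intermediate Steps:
F(K, g) = 4
Q(W) = 927 + W (Q(W) = W + 927 = 927 + W)
J(Y) = (-514 + Y)/(-820 + Y)
J(F(-27, -27)) - Q(616) = (-514 + 4)/(-820 + 4) - (927 + 616) = -510/(-816) - 1*1543 = -1/816*(-510) - 1543 = 5/8 - 1543 = -12339/8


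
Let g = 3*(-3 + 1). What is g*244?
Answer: -1464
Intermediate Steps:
g = -6 (g = 3*(-2) = -6)
g*244 = -6*244 = -1464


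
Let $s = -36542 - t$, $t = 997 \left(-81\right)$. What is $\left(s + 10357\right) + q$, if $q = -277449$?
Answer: $-222877$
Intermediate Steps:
$t = -80757$
$s = 44215$ ($s = -36542 - -80757 = -36542 + 80757 = 44215$)
$\left(s + 10357\right) + q = \left(44215 + 10357\right) - 277449 = 54572 - 277449 = -222877$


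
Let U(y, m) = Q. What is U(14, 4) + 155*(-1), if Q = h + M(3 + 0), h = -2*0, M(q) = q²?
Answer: -146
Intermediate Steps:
h = 0
Q = 9 (Q = 0 + (3 + 0)² = 0 + 3² = 0 + 9 = 9)
U(y, m) = 9
U(14, 4) + 155*(-1) = 9 + 155*(-1) = 9 - 155 = -146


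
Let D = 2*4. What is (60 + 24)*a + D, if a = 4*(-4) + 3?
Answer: -1084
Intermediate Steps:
a = -13 (a = -16 + 3 = -13)
D = 8
(60 + 24)*a + D = (60 + 24)*(-13) + 8 = 84*(-13) + 8 = -1092 + 8 = -1084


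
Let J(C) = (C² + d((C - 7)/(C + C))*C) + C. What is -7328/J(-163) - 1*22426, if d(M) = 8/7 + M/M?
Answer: -4090486418/182397 ≈ -22426.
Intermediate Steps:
d(M) = 15/7 (d(M) = 8*(⅐) + 1 = 8/7 + 1 = 15/7)
J(C) = C² + 22*C/7 (J(C) = (C² + 15*C/7) + C = C² + 22*C/7)
-7328/J(-163) - 1*22426 = -7328*(-7/(163*(22 + 7*(-163)))) - 1*22426 = -7328*(-7/(163*(22 - 1141))) - 22426 = -7328/((⅐)*(-163)*(-1119)) - 22426 = -7328/182397/7 - 22426 = -7328*7/182397 - 22426 = -51296/182397 - 22426 = -4090486418/182397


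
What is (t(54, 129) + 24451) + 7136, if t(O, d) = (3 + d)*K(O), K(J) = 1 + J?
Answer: 38847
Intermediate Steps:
t(O, d) = (1 + O)*(3 + d) (t(O, d) = (3 + d)*(1 + O) = (1 + O)*(3 + d))
(t(54, 129) + 24451) + 7136 = ((1 + 54)*(3 + 129) + 24451) + 7136 = (55*132 + 24451) + 7136 = (7260 + 24451) + 7136 = 31711 + 7136 = 38847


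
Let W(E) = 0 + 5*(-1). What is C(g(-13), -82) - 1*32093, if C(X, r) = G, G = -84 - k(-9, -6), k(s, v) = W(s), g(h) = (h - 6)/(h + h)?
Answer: -32172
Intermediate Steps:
g(h) = (-6 + h)/(2*h) (g(h) = (-6 + h)/((2*h)) = (-6 + h)*(1/(2*h)) = (-6 + h)/(2*h))
W(E) = -5 (W(E) = 0 - 5 = -5)
k(s, v) = -5
G = -79 (G = -84 - 1*(-5) = -84 + 5 = -79)
C(X, r) = -79
C(g(-13), -82) - 1*32093 = -79 - 1*32093 = -79 - 32093 = -32172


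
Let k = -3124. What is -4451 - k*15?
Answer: 42409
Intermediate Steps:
-4451 - k*15 = -4451 - (-3124)*15 = -4451 - 1*(-46860) = -4451 + 46860 = 42409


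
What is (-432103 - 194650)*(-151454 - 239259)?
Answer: 244880544889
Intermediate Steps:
(-432103 - 194650)*(-151454 - 239259) = -626753*(-390713) = 244880544889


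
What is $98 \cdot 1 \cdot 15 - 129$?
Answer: $1341$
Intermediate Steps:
$98 \cdot 1 \cdot 15 - 129 = 98 \cdot 15 - 129 = 1470 - 129 = 1341$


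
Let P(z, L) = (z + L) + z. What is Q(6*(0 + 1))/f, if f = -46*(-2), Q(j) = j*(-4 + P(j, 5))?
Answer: 39/46 ≈ 0.84783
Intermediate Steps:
P(z, L) = L + 2*z (P(z, L) = (L + z) + z = L + 2*z)
Q(j) = j*(1 + 2*j) (Q(j) = j*(-4 + (5 + 2*j)) = j*(1 + 2*j))
f = 92
Q(6*(0 + 1))/f = ((6*(0 + 1))*(1 + 2*(6*(0 + 1))))/92 = ((6*1)*(1 + 2*(6*1)))*(1/92) = (6*(1 + 2*6))*(1/92) = (6*(1 + 12))*(1/92) = (6*13)*(1/92) = 78*(1/92) = 39/46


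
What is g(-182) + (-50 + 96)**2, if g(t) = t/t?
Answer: 2117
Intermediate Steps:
g(t) = 1
g(-182) + (-50 + 96)**2 = 1 + (-50 + 96)**2 = 1 + 46**2 = 1 + 2116 = 2117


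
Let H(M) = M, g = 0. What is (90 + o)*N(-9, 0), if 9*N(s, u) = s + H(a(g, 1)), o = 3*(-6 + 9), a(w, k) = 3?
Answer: -66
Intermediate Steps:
o = 9 (o = 3*3 = 9)
N(s, u) = 1/3 + s/9 (N(s, u) = (s + 3)/9 = (3 + s)/9 = 1/3 + s/9)
(90 + o)*N(-9, 0) = (90 + 9)*(1/3 + (1/9)*(-9)) = 99*(1/3 - 1) = 99*(-2/3) = -66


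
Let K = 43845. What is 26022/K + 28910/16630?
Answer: 56676827/24304745 ≈ 2.3319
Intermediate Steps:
26022/K + 28910/16630 = 26022/43845 + 28910/16630 = 26022*(1/43845) + 28910*(1/16630) = 8674/14615 + 2891/1663 = 56676827/24304745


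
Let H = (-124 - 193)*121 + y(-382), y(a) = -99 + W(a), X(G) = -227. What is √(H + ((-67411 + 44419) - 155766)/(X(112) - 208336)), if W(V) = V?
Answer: 6*I*√5214069229757/69521 ≈ 197.07*I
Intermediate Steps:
y(a) = -99 + a
H = -38838 (H = (-124 - 193)*121 + (-99 - 382) = -317*121 - 481 = -38357 - 481 = -38838)
√(H + ((-67411 + 44419) - 155766)/(X(112) - 208336)) = √(-38838 + ((-67411 + 44419) - 155766)/(-227 - 208336)) = √(-38838 + (-22992 - 155766)/(-208563)) = √(-38838 - 178758*(-1/208563)) = √(-38838 + 59586/69521) = √(-2699997012/69521) = 6*I*√5214069229757/69521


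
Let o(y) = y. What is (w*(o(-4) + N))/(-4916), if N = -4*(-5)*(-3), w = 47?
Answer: 752/1229 ≈ 0.61188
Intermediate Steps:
N = -60 (N = 20*(-3) = -60)
(w*(o(-4) + N))/(-4916) = (47*(-4 - 60))/(-4916) = (47*(-64))*(-1/4916) = -3008*(-1/4916) = 752/1229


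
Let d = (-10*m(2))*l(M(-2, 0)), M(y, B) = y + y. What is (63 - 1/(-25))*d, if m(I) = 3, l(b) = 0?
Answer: 0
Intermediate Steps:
M(y, B) = 2*y
d = 0 (d = -10*3*0 = -30*0 = 0)
(63 - 1/(-25))*d = (63 - 1/(-25))*0 = (63 - 1*(-1/25))*0 = (63 + 1/25)*0 = (1576/25)*0 = 0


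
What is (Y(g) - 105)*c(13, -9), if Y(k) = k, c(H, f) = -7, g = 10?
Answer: 665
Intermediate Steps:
(Y(g) - 105)*c(13, -9) = (10 - 105)*(-7) = -95*(-7) = 665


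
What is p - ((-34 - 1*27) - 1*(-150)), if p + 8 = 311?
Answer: 214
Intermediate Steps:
p = 303 (p = -8 + 311 = 303)
p - ((-34 - 1*27) - 1*(-150)) = 303 - ((-34 - 1*27) - 1*(-150)) = 303 - ((-34 - 27) + 150) = 303 - (-61 + 150) = 303 - 1*89 = 303 - 89 = 214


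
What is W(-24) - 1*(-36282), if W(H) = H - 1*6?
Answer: 36252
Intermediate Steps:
W(H) = -6 + H (W(H) = H - 6 = -6 + H)
W(-24) - 1*(-36282) = (-6 - 24) - 1*(-36282) = -30 + 36282 = 36252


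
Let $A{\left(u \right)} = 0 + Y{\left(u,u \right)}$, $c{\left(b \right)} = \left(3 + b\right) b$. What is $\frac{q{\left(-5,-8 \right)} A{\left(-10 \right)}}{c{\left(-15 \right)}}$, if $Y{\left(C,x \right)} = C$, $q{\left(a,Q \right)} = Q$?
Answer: $\frac{4}{9} \approx 0.44444$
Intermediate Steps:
$c{\left(b \right)} = b \left(3 + b\right)$
$A{\left(u \right)} = u$ ($A{\left(u \right)} = 0 + u = u$)
$\frac{q{\left(-5,-8 \right)} A{\left(-10 \right)}}{c{\left(-15 \right)}} = \frac{\left(-8\right) \left(-10\right)}{\left(-15\right) \left(3 - 15\right)} = \frac{80}{\left(-15\right) \left(-12\right)} = \frac{80}{180} = 80 \cdot \frac{1}{180} = \frac{4}{9}$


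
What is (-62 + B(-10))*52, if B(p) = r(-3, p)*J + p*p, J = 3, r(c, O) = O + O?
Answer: -1144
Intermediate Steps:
r(c, O) = 2*O
B(p) = p**2 + 6*p (B(p) = (2*p)*3 + p*p = 6*p + p**2 = p**2 + 6*p)
(-62 + B(-10))*52 = (-62 - 10*(6 - 10))*52 = (-62 - 10*(-4))*52 = (-62 + 40)*52 = -22*52 = -1144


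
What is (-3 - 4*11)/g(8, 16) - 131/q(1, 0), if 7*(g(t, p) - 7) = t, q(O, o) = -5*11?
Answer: -10628/3135 ≈ -3.3901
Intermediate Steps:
q(O, o) = -55
g(t, p) = 7 + t/7
(-3 - 4*11)/g(8, 16) - 131/q(1, 0) = (-3 - 4*11)/(7 + (⅐)*8) - 131/(-55) = (-3 - 44)/(7 + 8/7) - 131*(-1/55) = -47/57/7 + 131/55 = -47*7/57 + 131/55 = -329/57 + 131/55 = -10628/3135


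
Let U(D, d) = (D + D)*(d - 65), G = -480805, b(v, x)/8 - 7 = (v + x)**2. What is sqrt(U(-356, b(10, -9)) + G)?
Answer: I*sqrt(480093) ≈ 692.89*I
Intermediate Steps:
b(v, x) = 56 + 8*(v + x)**2
U(D, d) = 2*D*(-65 + d) (U(D, d) = (2*D)*(-65 + d) = 2*D*(-65 + d))
sqrt(U(-356, b(10, -9)) + G) = sqrt(2*(-356)*(-65 + (56 + 8*(10 - 9)**2)) - 480805) = sqrt(2*(-356)*(-65 + (56 + 8*1**2)) - 480805) = sqrt(2*(-356)*(-65 + (56 + 8*1)) - 480805) = sqrt(2*(-356)*(-65 + (56 + 8)) - 480805) = sqrt(2*(-356)*(-65 + 64) - 480805) = sqrt(2*(-356)*(-1) - 480805) = sqrt(712 - 480805) = sqrt(-480093) = I*sqrt(480093)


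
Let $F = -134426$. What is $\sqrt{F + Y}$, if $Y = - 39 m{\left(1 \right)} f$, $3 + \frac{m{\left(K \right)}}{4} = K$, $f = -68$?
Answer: $i \sqrt{155642} \approx 394.51 i$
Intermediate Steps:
$m{\left(K \right)} = -12 + 4 K$
$Y = -21216$ ($Y = - 39 \left(-12 + 4 \cdot 1\right) \left(-68\right) = - 39 \left(-12 + 4\right) \left(-68\right) = \left(-39\right) \left(-8\right) \left(-68\right) = 312 \left(-68\right) = -21216$)
$\sqrt{F + Y} = \sqrt{-134426 - 21216} = \sqrt{-155642} = i \sqrt{155642}$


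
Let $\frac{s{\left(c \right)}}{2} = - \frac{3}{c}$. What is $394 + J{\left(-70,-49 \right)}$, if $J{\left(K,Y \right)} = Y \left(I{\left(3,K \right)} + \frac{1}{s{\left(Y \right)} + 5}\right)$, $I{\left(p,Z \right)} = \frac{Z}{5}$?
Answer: $\frac{268679}{251} \approx 1070.4$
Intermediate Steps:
$I{\left(p,Z \right)} = \frac{Z}{5}$ ($I{\left(p,Z \right)} = Z \frac{1}{5} = \frac{Z}{5}$)
$s{\left(c \right)} = - \frac{6}{c}$ ($s{\left(c \right)} = 2 \left(- \frac{3}{c}\right) = - \frac{6}{c}$)
$J{\left(K,Y \right)} = Y \left(\frac{1}{5 - \frac{6}{Y}} + \frac{K}{5}\right)$ ($J{\left(K,Y \right)} = Y \left(\frac{K}{5} + \frac{1}{- \frac{6}{Y} + 5}\right) = Y \left(\frac{K}{5} + \frac{1}{5 - \frac{6}{Y}}\right) = Y \left(\frac{1}{5 - \frac{6}{Y}} + \frac{K}{5}\right)$)
$394 + J{\left(-70,-49 \right)} = 394 + \frac{1}{5} \left(-49\right) \frac{1}{-6 + 5 \left(-49\right)} \left(\left(-6\right) \left(-70\right) + 5 \left(-49\right) \left(1 - 70\right)\right) = 394 + \frac{1}{5} \left(-49\right) \frac{1}{-6 - 245} \left(420 + 5 \left(-49\right) \left(-69\right)\right) = 394 + \frac{1}{5} \left(-49\right) \frac{1}{-251} \left(420 + 16905\right) = 394 + \frac{1}{5} \left(-49\right) \left(- \frac{1}{251}\right) 17325 = 394 + \frac{169785}{251} = \frac{268679}{251}$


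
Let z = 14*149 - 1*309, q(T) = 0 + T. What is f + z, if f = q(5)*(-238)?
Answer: 587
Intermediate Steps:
q(T) = T
z = 1777 (z = 2086 - 309 = 1777)
f = -1190 (f = 5*(-238) = -1190)
f + z = -1190 + 1777 = 587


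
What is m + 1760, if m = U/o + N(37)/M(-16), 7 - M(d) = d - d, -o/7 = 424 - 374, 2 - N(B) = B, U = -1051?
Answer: 615301/350 ≈ 1758.0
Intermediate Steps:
N(B) = 2 - B
o = -350 (o = -7*(424 - 374) = -7*50 = -350)
M(d) = 7 (M(d) = 7 - (d - d) = 7 - 1*0 = 7 + 0 = 7)
m = -699/350 (m = -1051/(-350) + (2 - 1*37)/7 = -1051*(-1/350) + (2 - 37)*(1/7) = 1051/350 - 35*1/7 = 1051/350 - 5 = -699/350 ≈ -1.9971)
m + 1760 = -699/350 + 1760 = 615301/350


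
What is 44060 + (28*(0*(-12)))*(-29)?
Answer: 44060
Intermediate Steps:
44060 + (28*(0*(-12)))*(-29) = 44060 + (28*0)*(-29) = 44060 + 0*(-29) = 44060 + 0 = 44060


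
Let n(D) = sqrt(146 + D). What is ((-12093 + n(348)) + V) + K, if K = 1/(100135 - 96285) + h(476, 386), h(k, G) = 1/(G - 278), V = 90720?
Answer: 16346555279/207900 + sqrt(494) ≈ 78649.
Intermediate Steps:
h(k, G) = 1/(-278 + G)
K = 1979/207900 (K = 1/(100135 - 96285) + 1/(-278 + 386) = 1/3850 + 1/108 = 1979/207900 ≈ 0.0095190)
((-12093 + n(348)) + V) + K = ((-12093 + sqrt(146 + 348)) + 90720) + 1979/207900 = ((-12093 + sqrt(494)) + 90720) + 1979/207900 = (78627 + sqrt(494)) + 1979/207900 = 16346555279/207900 + sqrt(494)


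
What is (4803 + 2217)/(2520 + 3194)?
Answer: 3510/2857 ≈ 1.2286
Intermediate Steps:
(4803 + 2217)/(2520 + 3194) = 7020/5714 = 7020*(1/5714) = 3510/2857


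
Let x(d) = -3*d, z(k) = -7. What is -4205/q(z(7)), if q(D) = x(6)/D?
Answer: -29435/18 ≈ -1635.3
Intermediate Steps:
q(D) = -18/D (q(D) = (-3*6)/D = -18/D)
-4205/q(z(7)) = -4205/((-18/(-7))) = -4205/((-18*(-⅐))) = -4205/18/7 = -4205*7/18 = -29435/18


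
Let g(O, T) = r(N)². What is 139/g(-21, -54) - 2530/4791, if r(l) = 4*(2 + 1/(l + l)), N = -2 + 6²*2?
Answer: 616016195/378302151 ≈ 1.6284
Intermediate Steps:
N = 70 (N = -2 + 36*2 = -2 + 72 = 70)
r(l) = 8 + 2/l (r(l) = 4*(2 + 1/(2*l)) = 8 + 2/l)
g(O, T) = 78961/1225 (g(O, T) = (8 + 2/70)² = (8 + 2*(1/70))² = (8 + 1/35)² = (281/35)² = 78961/1225)
139/g(-21, -54) - 2530/4791 = 139/(78961/1225) - 2530/4791 = 139*(1225/78961) - 2530*1/4791 = 170275/78961 - 2530/4791 = 616016195/378302151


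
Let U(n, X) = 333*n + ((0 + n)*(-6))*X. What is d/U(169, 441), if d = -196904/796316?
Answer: 49226/77819383863 ≈ 6.3257e-7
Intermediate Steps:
d = -49226/199079 (d = -196904*1/796316 = -49226/199079 ≈ -0.24727)
U(n, X) = 333*n - 6*X*n (U(n, X) = 333*n + (n*(-6))*X = 333*n + (-6*n)*X = 333*n - 6*X*n)
d/U(169, 441) = -49226*1/(507*(111 - 2*441))/199079 = -49226*1/(507*(111 - 882))/199079 = -49226/(199079*(3*169*(-771))) = -49226/199079/(-390897) = -49226/199079*(-1/390897) = 49226/77819383863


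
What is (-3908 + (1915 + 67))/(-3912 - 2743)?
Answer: 1926/6655 ≈ 0.28941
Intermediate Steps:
(-3908 + (1915 + 67))/(-3912 - 2743) = (-3908 + 1982)/(-6655) = -1926*(-1/6655) = 1926/6655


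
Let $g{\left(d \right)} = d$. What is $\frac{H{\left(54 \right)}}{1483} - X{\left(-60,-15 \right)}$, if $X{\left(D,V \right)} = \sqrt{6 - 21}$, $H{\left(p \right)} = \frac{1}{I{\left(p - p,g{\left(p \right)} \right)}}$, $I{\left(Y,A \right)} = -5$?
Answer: $- \frac{1}{7415} - i \sqrt{15} \approx -0.00013486 - 3.873 i$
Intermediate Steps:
$H{\left(p \right)} = - \frac{1}{5}$ ($H{\left(p \right)} = \frac{1}{-5} = - \frac{1}{5}$)
$X{\left(D,V \right)} = i \sqrt{15}$ ($X{\left(D,V \right)} = \sqrt{-15} = i \sqrt{15}$)
$\frac{H{\left(54 \right)}}{1483} - X{\left(-60,-15 \right)} = - \frac{1}{5 \cdot 1483} - i \sqrt{15} = \left(- \frac{1}{5}\right) \frac{1}{1483} - i \sqrt{15} = - \frac{1}{7415} - i \sqrt{15}$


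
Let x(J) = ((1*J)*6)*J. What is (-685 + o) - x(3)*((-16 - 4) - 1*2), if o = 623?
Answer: 1126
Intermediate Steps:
x(J) = 6*J² (x(J) = (J*6)*J = (6*J)*J = 6*J²)
(-685 + o) - x(3)*((-16 - 4) - 1*2) = (-685 + 623) - 6*3²*((-16 - 4) - 1*2) = -62 - 6*9*(-20 - 2) = -62 - 54*(-22) = -62 - 1*(-1188) = -62 + 1188 = 1126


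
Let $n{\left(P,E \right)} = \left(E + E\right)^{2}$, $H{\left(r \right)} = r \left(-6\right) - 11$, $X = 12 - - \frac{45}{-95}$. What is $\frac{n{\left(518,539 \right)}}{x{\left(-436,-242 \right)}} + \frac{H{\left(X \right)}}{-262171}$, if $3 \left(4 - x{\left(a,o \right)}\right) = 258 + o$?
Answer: $- \frac{4341472320664}{4981249} \approx -8.7156 \cdot 10^{5}$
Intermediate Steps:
$x{\left(a,o \right)} = -82 - \frac{o}{3}$ ($x{\left(a,o \right)} = 4 - \frac{258 + o}{3} = 4 - \left(86 + \frac{o}{3}\right) = -82 - \frac{o}{3}$)
$X = \frac{219}{19}$ ($X = 12 - \left(-45\right) \left(- \frac{1}{95}\right) = 12 - \frac{9}{19} = \frac{219}{19} \approx 11.526$)
$H{\left(r \right)} = -11 - 6 r$ ($H{\left(r \right)} = - 6 r - 11 = -11 - 6 r$)
$n{\left(P,E \right)} = 4 E^{2}$ ($n{\left(P,E \right)} = \left(2 E\right)^{2} = 4 E^{2}$)
$\frac{n{\left(518,539 \right)}}{x{\left(-436,-242 \right)}} + \frac{H{\left(X \right)}}{-262171} = \frac{4 \cdot 539^{2}}{-82 - - \frac{242}{3}} + \frac{-11 - \frac{1314}{19}}{-262171} = \frac{4 \cdot 290521}{-82 + \frac{242}{3}} + \left(-11 - \frac{1314}{19}\right) \left(- \frac{1}{262171}\right) = \frac{1162084}{- \frac{4}{3}} - - \frac{1523}{4981249} = 1162084 \left(- \frac{3}{4}\right) + \frac{1523}{4981249} = -871563 + \frac{1523}{4981249} = - \frac{4341472320664}{4981249}$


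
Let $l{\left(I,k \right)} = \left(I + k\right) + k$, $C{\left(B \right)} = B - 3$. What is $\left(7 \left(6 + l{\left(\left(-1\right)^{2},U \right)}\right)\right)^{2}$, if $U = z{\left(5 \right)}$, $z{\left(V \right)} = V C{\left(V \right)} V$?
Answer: $561001$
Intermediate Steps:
$C{\left(B \right)} = -3 + B$ ($C{\left(B \right)} = B - 3 = -3 + B$)
$z{\left(V \right)} = V^{2} \left(-3 + V\right)$ ($z{\left(V \right)} = V \left(-3 + V\right) V = V^{2} \left(-3 + V\right)$)
$U = 50$ ($U = 5^{2} \left(-3 + 5\right) = 25 \cdot 2 = 50$)
$l{\left(I,k \right)} = I + 2 k$
$\left(7 \left(6 + l{\left(\left(-1\right)^{2},U \right)}\right)\right)^{2} = \left(7 \left(6 + \left(\left(-1\right)^{2} + 2 \cdot 50\right)\right)\right)^{2} = \left(7 \left(6 + \left(1 + 100\right)\right)\right)^{2} = \left(7 \left(6 + 101\right)\right)^{2} = \left(7 \cdot 107\right)^{2} = 749^{2} = 561001$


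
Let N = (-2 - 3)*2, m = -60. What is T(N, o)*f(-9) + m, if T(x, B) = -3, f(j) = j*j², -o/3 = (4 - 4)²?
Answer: 2127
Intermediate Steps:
o = 0 (o = -3*(4 - 4)² = -3*0² = -3*0 = 0)
f(j) = j³
N = -10 (N = -5*2 = -10)
T(N, o)*f(-9) + m = -3*(-9)³ - 60 = -3*(-729) - 60 = 2187 - 60 = 2127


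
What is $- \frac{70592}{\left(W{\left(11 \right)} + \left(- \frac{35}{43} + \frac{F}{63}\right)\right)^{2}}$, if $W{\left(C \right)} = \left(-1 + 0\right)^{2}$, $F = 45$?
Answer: $- \frac{6395705792}{73441} \approx -87086.0$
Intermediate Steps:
$W{\left(C \right)} = 1$ ($W{\left(C \right)} = \left(-1\right)^{2} = 1$)
$- \frac{70592}{\left(W{\left(11 \right)} + \left(- \frac{35}{43} + \frac{F}{63}\right)\right)^{2}} = - \frac{70592}{\left(1 + \left(- \frac{35}{43} + \frac{45}{63}\right)\right)^{2}} = - \frac{70592}{\left(1 + \left(\left(-35\right) \frac{1}{43} + 45 \cdot \frac{1}{63}\right)\right)^{2}} = - \frac{70592}{\left(1 + \left(- \frac{35}{43} + \frac{5}{7}\right)\right)^{2}} = - \frac{70592}{\left(1 - \frac{30}{301}\right)^{2}} = - \frac{70592}{\left(\frac{271}{301}\right)^{2}} = - \frac{70592}{\frac{73441}{90601}} = \left(-70592\right) \frac{90601}{73441} = - \frac{6395705792}{73441}$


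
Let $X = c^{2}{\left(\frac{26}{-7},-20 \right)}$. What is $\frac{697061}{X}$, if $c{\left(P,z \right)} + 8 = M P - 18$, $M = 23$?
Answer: $\frac{34155989}{608400} \approx 56.141$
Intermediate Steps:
$c{\left(P,z \right)} = -26 + 23 P$ ($c{\left(P,z \right)} = -8 + \left(23 P - 18\right) = -8 + \left(-18 + 23 P\right) = -26 + 23 P$)
$X = \frac{608400}{49}$ ($X = \left(-26 + 23 \frac{26}{-7}\right)^{2} = \left(-26 + 23 \cdot 26 \left(- \frac{1}{7}\right)\right)^{2} = \left(-26 + 23 \left(- \frac{26}{7}\right)\right)^{2} = \left(-26 - \frac{598}{7}\right)^{2} = \left(- \frac{780}{7}\right)^{2} = \frac{608400}{49} \approx 12416.0$)
$\frac{697061}{X} = \frac{697061}{\frac{608400}{49}} = 697061 \cdot \frac{49}{608400} = \frac{34155989}{608400}$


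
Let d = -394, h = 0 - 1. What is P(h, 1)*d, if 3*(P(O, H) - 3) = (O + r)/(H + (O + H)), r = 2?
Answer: -3940/3 ≈ -1313.3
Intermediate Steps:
h = -1
P(O, H) = 3 + (2 + O)/(3*(O + 2*H)) (P(O, H) = 3 + ((O + 2)/(H + (O + H)))/3 = 3 + ((2 + O)/(H + (H + O)))/3 = 3 + ((2 + O)/(O + 2*H))/3 = 3 + (2 + O)/(3*(O + 2*H)))
P(h, 1)*d = (2*(1 + 5*(-1) + 9*1)/(3*(-1 + 2*1)))*(-394) = (2*(1 - 5 + 9)/(3*(-1 + 2)))*(-394) = ((2/3)*5/1)*(-394) = ((2/3)*1*5)*(-394) = (10/3)*(-394) = -3940/3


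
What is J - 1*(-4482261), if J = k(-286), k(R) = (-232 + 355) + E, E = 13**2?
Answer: 4482553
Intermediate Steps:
E = 169
k(R) = 292 (k(R) = (-232 + 355) + 169 = 123 + 169 = 292)
J = 292
J - 1*(-4482261) = 292 - 1*(-4482261) = 292 + 4482261 = 4482553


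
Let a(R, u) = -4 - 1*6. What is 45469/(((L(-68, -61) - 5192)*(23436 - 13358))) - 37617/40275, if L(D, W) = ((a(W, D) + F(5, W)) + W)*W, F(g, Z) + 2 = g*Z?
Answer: -2257081017047/2417218881900 ≈ -0.93375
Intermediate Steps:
F(g, Z) = -2 + Z*g (F(g, Z) = -2 + g*Z = -2 + Z*g)
a(R, u) = -10 (a(R, u) = -4 - 6 = -10)
L(D, W) = W*(-12 + 6*W) (L(D, W) = ((-10 + (-2 + W*5)) + W)*W = ((-10 + (-2 + 5*W)) + W)*W = ((-12 + 5*W) + W)*W = (-12 + 6*W)*W = W*(-12 + 6*W))
45469/(((L(-68, -61) - 5192)*(23436 - 13358))) - 37617/40275 = 45469/(((6*(-61)*(-2 - 61) - 5192)*(23436 - 13358))) - 37617/40275 = 45469/(((6*(-61)*(-63) - 5192)*10078)) - 37617*1/40275 = 45469/(((23058 - 5192)*10078)) - 12539/13425 = 45469/((17866*10078)) - 12539/13425 = 45469/180053548 - 12539/13425 = -2257081017047/2417218881900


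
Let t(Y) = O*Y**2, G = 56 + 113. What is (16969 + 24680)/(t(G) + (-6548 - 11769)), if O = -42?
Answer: -41649/1217879 ≈ -0.034198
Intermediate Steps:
G = 169
t(Y) = -42*Y**2
(16969 + 24680)/(t(G) + (-6548 - 11769)) = (16969 + 24680)/(-42*169**2 + (-6548 - 11769)) = 41649/(-42*28561 - 18317) = 41649/(-1199562 - 18317) = 41649/(-1217879) = 41649*(-1/1217879) = -41649/1217879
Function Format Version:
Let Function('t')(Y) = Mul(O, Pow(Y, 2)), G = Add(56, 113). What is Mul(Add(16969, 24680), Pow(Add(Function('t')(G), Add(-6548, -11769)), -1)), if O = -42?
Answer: Rational(-41649, 1217879) ≈ -0.034198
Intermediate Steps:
G = 169
Function('t')(Y) = Mul(-42, Pow(Y, 2))
Mul(Add(16969, 24680), Pow(Add(Function('t')(G), Add(-6548, -11769)), -1)) = Mul(Add(16969, 24680), Pow(Add(Mul(-42, Pow(169, 2)), Add(-6548, -11769)), -1)) = Mul(41649, Pow(Add(Mul(-42, 28561), -18317), -1)) = Mul(41649, Pow(Add(-1199562, -18317), -1)) = Mul(41649, Pow(-1217879, -1)) = Mul(41649, Rational(-1, 1217879)) = Rational(-41649, 1217879)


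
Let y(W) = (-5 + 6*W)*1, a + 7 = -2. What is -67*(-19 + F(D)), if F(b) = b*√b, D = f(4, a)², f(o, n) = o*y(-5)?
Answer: -183846727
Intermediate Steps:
a = -9 (a = -7 - 2 = -9)
y(W) = -5 + 6*W
f(o, n) = -35*o (f(o, n) = o*(-5 + 6*(-5)) = o*(-5 - 30) = o*(-35) = -35*o)
D = 19600 (D = (-35*4)² = (-140)² = 19600)
F(b) = b^(3/2)
-67*(-19 + F(D)) = -67*(-19 + 19600^(3/2)) = -67*(-19 + 2744000) = -67*2743981 = -183846727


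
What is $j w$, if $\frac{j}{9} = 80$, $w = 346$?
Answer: $249120$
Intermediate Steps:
$j = 720$ ($j = 9 \cdot 80 = 720$)
$j w = 720 \cdot 346 = 249120$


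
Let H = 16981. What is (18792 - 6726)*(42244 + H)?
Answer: 714608850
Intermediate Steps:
(18792 - 6726)*(42244 + H) = (18792 - 6726)*(42244 + 16981) = 12066*59225 = 714608850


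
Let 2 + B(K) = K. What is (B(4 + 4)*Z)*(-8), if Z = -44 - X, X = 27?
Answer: 3408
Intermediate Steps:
B(K) = -2 + K
Z = -71 (Z = -44 - 1*27 = -44 - 27 = -71)
(B(4 + 4)*Z)*(-8) = ((-2 + (4 + 4))*(-71))*(-8) = ((-2 + 8)*(-71))*(-8) = (6*(-71))*(-8) = -426*(-8) = 3408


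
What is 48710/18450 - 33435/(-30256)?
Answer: 209064551/55822320 ≈ 3.7452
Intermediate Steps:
48710/18450 - 33435/(-30256) = 48710*(1/18450) - 33435*(-1/30256) = 4871/1845 + 33435/30256 = 209064551/55822320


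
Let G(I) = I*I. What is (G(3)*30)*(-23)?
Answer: -6210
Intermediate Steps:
G(I) = I²
(G(3)*30)*(-23) = (3²*30)*(-23) = (9*30)*(-23) = 270*(-23) = -6210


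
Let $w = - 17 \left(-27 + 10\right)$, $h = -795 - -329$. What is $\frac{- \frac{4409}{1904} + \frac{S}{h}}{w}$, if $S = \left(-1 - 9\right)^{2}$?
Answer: $- \frac{1122497}{128209648} \approx -0.0087552$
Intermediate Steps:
$S = 100$ ($S = \left(-10\right)^{2} = 100$)
$h = -466$ ($h = -795 + 329 = -466$)
$w = 289$ ($w = \left(-17\right) \left(-17\right) = 289$)
$\frac{- \frac{4409}{1904} + \frac{S}{h}}{w} = \frac{- \frac{4409}{1904} + \frac{100}{-466}}{289} = \left(\left(-4409\right) \frac{1}{1904} + 100 \left(- \frac{1}{466}\right)\right) \frac{1}{289} = \left(- \frac{4409}{1904} - \frac{50}{233}\right) \frac{1}{289} = \left(- \frac{1122497}{443632}\right) \frac{1}{289} = - \frac{1122497}{128209648}$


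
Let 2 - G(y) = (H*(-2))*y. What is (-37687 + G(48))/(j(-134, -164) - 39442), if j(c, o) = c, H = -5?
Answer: 2245/2328 ≈ 0.96435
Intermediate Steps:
G(y) = 2 - 10*y (G(y) = 2 - (-5*(-2))*y = 2 - 10*y)
(-37687 + G(48))/(j(-134, -164) - 39442) = (-37687 + (2 - 10*48))/(-134 - 39442) = (-37687 + (2 - 480))/(-39576) = (-37687 - 478)*(-1/39576) = -38165*(-1/39576) = 2245/2328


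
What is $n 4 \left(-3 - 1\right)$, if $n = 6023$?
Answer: $-96368$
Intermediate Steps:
$n 4 \left(-3 - 1\right) = 6023 \cdot 4 \left(-3 - 1\right) = 6023 \cdot 4 \left(-4\right) = 6023 \left(-16\right) = -96368$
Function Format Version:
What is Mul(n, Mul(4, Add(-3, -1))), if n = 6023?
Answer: -96368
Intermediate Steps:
Mul(n, Mul(4, Add(-3, -1))) = Mul(6023, Mul(4, Add(-3, -1))) = Mul(6023, Mul(4, -4)) = Mul(6023, -16) = -96368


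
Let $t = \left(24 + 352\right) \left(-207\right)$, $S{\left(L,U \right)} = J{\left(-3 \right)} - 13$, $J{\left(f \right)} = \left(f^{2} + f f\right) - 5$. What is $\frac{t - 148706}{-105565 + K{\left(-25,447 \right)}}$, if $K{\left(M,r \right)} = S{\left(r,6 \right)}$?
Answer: $\frac{226538}{105565} \approx 2.146$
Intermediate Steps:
$J{\left(f \right)} = -5 + 2 f^{2}$ ($J{\left(f \right)} = \left(f^{2} + f^{2}\right) - 5 = 2 f^{2} - 5 = -5 + 2 f^{2}$)
$S{\left(L,U \right)} = 0$ ($S{\left(L,U \right)} = \left(-5 + 2 \left(-3\right)^{2}\right) - 13 = \left(-5 + 2 \cdot 9\right) - 13 = \left(-5 + 18\right) - 13 = 13 - 13 = 0$)
$t = -77832$ ($t = 376 \left(-207\right) = -77832$)
$K{\left(M,r \right)} = 0$
$\frac{t - 148706}{-105565 + K{\left(-25,447 \right)}} = \frac{-77832 - 148706}{-105565 + 0} = - \frac{226538}{-105565} = \left(-226538\right) \left(- \frac{1}{105565}\right) = \frac{226538}{105565}$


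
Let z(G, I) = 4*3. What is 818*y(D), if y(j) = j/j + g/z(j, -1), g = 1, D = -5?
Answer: 5317/6 ≈ 886.17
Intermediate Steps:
z(G, I) = 12
y(j) = 13/12 (y(j) = j/j + 1/12 = 1 + 1*(1/12) = 1 + 1/12 = 13/12)
818*y(D) = 818*(13/12) = 5317/6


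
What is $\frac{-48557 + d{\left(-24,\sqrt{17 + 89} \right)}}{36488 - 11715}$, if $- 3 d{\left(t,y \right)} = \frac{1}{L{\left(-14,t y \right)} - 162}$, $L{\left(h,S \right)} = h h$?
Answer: $- \frac{707545}{360978} \approx -1.9601$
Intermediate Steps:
$L{\left(h,S \right)} = h^{2}$
$d{\left(t,y \right)} = - \frac{1}{102}$ ($d{\left(t,y \right)} = - \frac{1}{3 \left(\left(-14\right)^{2} - 162\right)} = - \frac{1}{3 \left(196 - 162\right)} = - \frac{1}{3 \cdot 34} = \left(- \frac{1}{3}\right) \frac{1}{34} = - \frac{1}{102}$)
$\frac{-48557 + d{\left(-24,\sqrt{17 + 89} \right)}}{36488 - 11715} = \frac{-48557 - \frac{1}{102}}{36488 - 11715} = - \frac{4952815}{102 \cdot 24773} = \left(- \frac{4952815}{102}\right) \frac{1}{24773} = - \frac{707545}{360978}$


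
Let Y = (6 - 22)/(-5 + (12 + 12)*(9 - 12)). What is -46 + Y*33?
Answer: -274/7 ≈ -39.143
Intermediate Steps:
Y = 16/77 (Y = -16/(-5 + 24*(-3)) = -16/(-5 - 72) = -16/(-77) = -16*(-1/77) = 16/77 ≈ 0.20779)
-46 + Y*33 = -46 + (16/77)*33 = -46 + 48/7 = -274/7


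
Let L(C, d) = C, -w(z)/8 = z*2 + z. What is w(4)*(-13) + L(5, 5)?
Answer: 1253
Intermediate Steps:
w(z) = -24*z (w(z) = -8*(z*2 + z) = -8*(2*z + z) = -24*z)
w(4)*(-13) + L(5, 5) = -24*4*(-13) + 5 = -96*(-13) + 5 = 1248 + 5 = 1253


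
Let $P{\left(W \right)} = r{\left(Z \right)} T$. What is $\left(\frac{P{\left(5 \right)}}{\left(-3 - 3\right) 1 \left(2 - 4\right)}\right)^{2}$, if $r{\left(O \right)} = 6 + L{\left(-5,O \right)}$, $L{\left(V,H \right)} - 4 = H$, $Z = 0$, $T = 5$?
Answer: $\frac{625}{36} \approx 17.361$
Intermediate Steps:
$L{\left(V,H \right)} = 4 + H$
$r{\left(O \right)} = 10 + O$ ($r{\left(O \right)} = 6 + \left(4 + O\right) = 10 + O$)
$P{\left(W \right)} = 50$ ($P{\left(W \right)} = \left(10 + 0\right) 5 = 10 \cdot 5 = 50$)
$\left(\frac{P{\left(5 \right)}}{\left(-3 - 3\right) 1 \left(2 - 4\right)}\right)^{2} = \left(\frac{50}{\left(-3 - 3\right) 1 \left(2 - 4\right)}\right)^{2} = \left(\frac{50}{\left(-6\right) 1 \left(-2\right)}\right)^{2} = \left(\frac{50}{\left(-6\right) \left(-2\right)}\right)^{2} = \left(\frac{50}{12}\right)^{2} = \left(50 \cdot \frac{1}{12}\right)^{2} = \left(\frac{25}{6}\right)^{2} = \frac{625}{36}$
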